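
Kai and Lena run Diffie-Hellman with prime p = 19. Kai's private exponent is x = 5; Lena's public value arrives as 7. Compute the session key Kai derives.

11

Shared key K = 7^5 mod 19.
7^1 ≡ 7 (mod 19)
7^2 = (7^1)^2 ≡ 7^2 = 49 ≡ 11 (mod 19)
7^4 = (7^2)^2 ≡ 11^2 = 121 ≡ 7 (mod 19)
7^5 = 7^4 · 7^1 ≡ 7 · 7 ≡ 11 (mod 19).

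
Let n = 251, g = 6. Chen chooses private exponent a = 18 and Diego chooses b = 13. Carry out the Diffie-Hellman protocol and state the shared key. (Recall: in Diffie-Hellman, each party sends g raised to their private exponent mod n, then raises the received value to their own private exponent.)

84

Diego sends B = g^b mod n = 6^13 mod 251.
6^1 ≡ 6 (mod 251)
6^2 = (6^1)^2 ≡ 6^2 = 36 ≡ 36 (mod 251)
6^4 = (6^2)^2 ≡ 36^2 = 1296 ≡ 41 (mod 251)
6^8 = (6^4)^2 ≡ 41^2 = 1681 ≡ 175 (mod 251)
6^13 = 6^8 · 6^4 · 6^1 ≡ 175 · 41 · 6 ≡ 129 (mod 251).
So B = 129. Chen then computes K = B^a mod n = 129^18 mod 251.
129^1 ≡ 129 (mod 251)
129^2 = (129^1)^2 ≡ 129^2 = 16641 ≡ 75 (mod 251)
129^4 = (129^2)^2 ≡ 75^2 = 5625 ≡ 103 (mod 251)
129^8 = (129^4)^2 ≡ 103^2 = 10609 ≡ 67 (mod 251)
129^16 = (129^8)^2 ≡ 67^2 = 4489 ≡ 222 (mod 251)
129^18 = 129^16 · 129^2 ≡ 222 · 75 ≡ 84 (mod 251).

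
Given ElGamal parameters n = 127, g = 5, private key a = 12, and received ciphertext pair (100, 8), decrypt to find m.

64

Shared mask s = c₁^a mod n = 100^12 mod 127.
100^1 ≡ 100 (mod 127)
100^2 = (100^1)^2 ≡ 100^2 = 10000 ≡ 94 (mod 127)
100^4 = (100^2)^2 ≡ 94^2 = 8836 ≡ 73 (mod 127)
100^8 = (100^4)^2 ≡ 73^2 = 5329 ≡ 122 (mod 127)
100^12 = 100^8 · 100^4 ≡ 122 · 73 ≡ 16 (mod 127).
So s = 16; s⁻¹ ≡ 8 (mod 127).
m = c₂ · s⁻¹ mod 127 = 8 · 8 mod 127 = 64.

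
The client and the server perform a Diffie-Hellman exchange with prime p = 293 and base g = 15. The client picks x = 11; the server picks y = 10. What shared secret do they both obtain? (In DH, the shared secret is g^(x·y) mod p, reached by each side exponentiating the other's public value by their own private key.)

The client sends A = g^x mod p = 15^11 mod 293.
15^1 ≡ 15 (mod 293)
15^2 = (15^1)^2 ≡ 15^2 = 225 ≡ 225 (mod 293)
15^4 = (15^2)^2 ≡ 225^2 = 50625 ≡ 229 (mod 293)
15^8 = (15^4)^2 ≡ 229^2 = 52441 ≡ 287 (mod 293)
15^11 = 15^8 · 15^2 · 15^1 ≡ 287 · 225 · 15 ≡ 260 (mod 293).
So A = 260. The server then computes K = A^y mod p = 260^10 mod 293.
260^1 ≡ 260 (mod 293)
260^2 = (260^1)^2 ≡ 260^2 = 67600 ≡ 210 (mod 293)
260^4 = (260^2)^2 ≡ 210^2 = 44100 ≡ 150 (mod 293)
260^8 = (260^4)^2 ≡ 150^2 = 22500 ≡ 232 (mod 293)
260^10 = 260^8 · 260^2 ≡ 232 · 210 ≡ 82 (mod 293).

82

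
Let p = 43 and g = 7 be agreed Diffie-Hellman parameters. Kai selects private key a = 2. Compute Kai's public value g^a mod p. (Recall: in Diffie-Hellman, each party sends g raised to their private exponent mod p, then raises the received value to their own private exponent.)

Public value = 7^2 mod 43.
7^1 ≡ 7 (mod 43)
7^2 = (7^1)^2 ≡ 7^2 = 49 ≡ 6 (mod 43)

6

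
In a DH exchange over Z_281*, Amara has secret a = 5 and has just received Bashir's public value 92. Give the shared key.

Shared key K = 92^5 mod 281.
92^1 ≡ 92 (mod 281)
92^2 = (92^1)^2 ≡ 92^2 = 8464 ≡ 34 (mod 281)
92^4 = (92^2)^2 ≡ 34^2 = 1156 ≡ 32 (mod 281)
92^5 = 92^4 · 92^1 ≡ 32 · 92 ≡ 134 (mod 281).

134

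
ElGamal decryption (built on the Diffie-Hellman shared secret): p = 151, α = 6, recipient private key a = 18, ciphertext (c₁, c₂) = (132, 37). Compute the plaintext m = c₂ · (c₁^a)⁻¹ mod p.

69

Shared mask s = c₁^a mod p = 132^18 mod 151.
132^1 ≡ 132 (mod 151)
132^2 = (132^1)^2 ≡ 132^2 = 17424 ≡ 59 (mod 151)
132^4 = (132^2)^2 ≡ 59^2 = 3481 ≡ 8 (mod 151)
132^8 = (132^4)^2 ≡ 8^2 = 64 ≡ 64 (mod 151)
132^16 = (132^8)^2 ≡ 64^2 = 4096 ≡ 19 (mod 151)
132^18 = 132^16 · 132^2 ≡ 19 · 59 ≡ 64 (mod 151).
So s = 64; s⁻¹ ≡ 59 (mod 151).
m = c₂ · s⁻¹ mod 151 = 37 · 59 mod 151 = 69.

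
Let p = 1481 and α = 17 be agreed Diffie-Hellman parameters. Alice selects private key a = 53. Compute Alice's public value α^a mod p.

333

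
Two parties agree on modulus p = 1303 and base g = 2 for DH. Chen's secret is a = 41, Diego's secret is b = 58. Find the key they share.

407

Diego sends B = g^b mod p = 2^58 mod 1303.
2^1 ≡ 2 (mod 1303)
2^2 = (2^1)^2 ≡ 2^2 = 4 ≡ 4 (mod 1303)
2^4 = (2^2)^2 ≡ 4^2 = 16 ≡ 16 (mod 1303)
2^8 = (2^4)^2 ≡ 16^2 = 256 ≡ 256 (mod 1303)
2^16 = (2^8)^2 ≡ 256^2 = 65536 ≡ 386 (mod 1303)
2^32 = (2^16)^2 ≡ 386^2 = 148996 ≡ 454 (mod 1303)
2^58 = 2^32 · 2^16 · 2^8 · 2^2 ≡ 454 · 386 · 256 · 4 ≡ 696 (mod 1303).
So B = 696. Chen then computes K = B^a mod p = 696^41 mod 1303.
696^1 ≡ 696 (mod 1303)
696^2 = (696^1)^2 ≡ 696^2 = 484416 ≡ 1003 (mod 1303)
696^4 = (696^2)^2 ≡ 1003^2 = 1006009 ≡ 93 (mod 1303)
696^8 = (696^4)^2 ≡ 93^2 = 8649 ≡ 831 (mod 1303)
696^16 = (696^8)^2 ≡ 831^2 = 690561 ≡ 1274 (mod 1303)
696^32 = (696^16)^2 ≡ 1274^2 = 1623076 ≡ 841 (mod 1303)
696^41 = 696^32 · 696^8 · 696^1 ≡ 841 · 831 · 696 ≡ 407 (mod 1303).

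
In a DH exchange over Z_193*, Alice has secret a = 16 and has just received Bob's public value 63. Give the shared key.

108

Shared key K = 63^16 mod 193.
63^1 ≡ 63 (mod 193)
63^2 = (63^1)^2 ≡ 63^2 = 3969 ≡ 109 (mod 193)
63^4 = (63^2)^2 ≡ 109^2 = 11881 ≡ 108 (mod 193)
63^8 = (63^4)^2 ≡ 108^2 = 11664 ≡ 84 (mod 193)
63^16 = (63^8)^2 ≡ 84^2 = 7056 ≡ 108 (mod 193)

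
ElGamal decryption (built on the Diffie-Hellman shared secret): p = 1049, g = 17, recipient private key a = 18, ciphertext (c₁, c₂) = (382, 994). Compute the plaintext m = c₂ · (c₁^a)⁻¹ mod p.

549

Shared mask s = c₁^a mod p = 382^18 mod 1049.
382^1 ≡ 382 (mod 1049)
382^2 = (382^1)^2 ≡ 382^2 = 145924 ≡ 113 (mod 1049)
382^4 = (382^2)^2 ≡ 113^2 = 12769 ≡ 181 (mod 1049)
382^8 = (382^4)^2 ≡ 181^2 = 32761 ≡ 242 (mod 1049)
382^16 = (382^8)^2 ≡ 242^2 = 58564 ≡ 869 (mod 1049)
382^18 = 382^16 · 382^2 ≡ 869 · 113 ≡ 640 (mod 1049).
So s = 640; s⁻¹ ≡ 772 (mod 1049).
m = c₂ · s⁻¹ mod 1049 = 994 · 772 mod 1049 = 549.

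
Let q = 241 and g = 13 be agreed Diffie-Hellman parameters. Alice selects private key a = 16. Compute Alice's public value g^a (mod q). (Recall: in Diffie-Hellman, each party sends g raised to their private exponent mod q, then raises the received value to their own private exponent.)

24

Public value = 13^16 (mod 241).
13^1 ≡ 13 (mod 241)
13^2 = (13^1)^2 ≡ 13^2 = 169 ≡ 169 (mod 241)
13^4 = (13^2)^2 ≡ 169^2 = 28561 ≡ 123 (mod 241)
13^8 = (13^4)^2 ≡ 123^2 = 15129 ≡ 187 (mod 241)
13^16 = (13^8)^2 ≡ 187^2 = 34969 ≡ 24 (mod 241)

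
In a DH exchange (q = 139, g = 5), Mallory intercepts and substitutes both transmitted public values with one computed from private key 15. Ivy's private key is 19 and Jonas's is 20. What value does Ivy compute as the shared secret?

36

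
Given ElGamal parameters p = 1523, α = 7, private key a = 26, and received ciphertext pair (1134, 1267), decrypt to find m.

Shared mask s = c₁^a mod p = 1134^26 mod 1523.
1134^1 ≡ 1134 (mod 1523)
1134^2 = (1134^1)^2 ≡ 1134^2 = 1285956 ≡ 544 (mod 1523)
1134^4 = (1134^2)^2 ≡ 544^2 = 295936 ≡ 474 (mod 1523)
1134^8 = (1134^4)^2 ≡ 474^2 = 224676 ≡ 795 (mod 1523)
1134^16 = (1134^8)^2 ≡ 795^2 = 632025 ≡ 1503 (mod 1523)
1134^26 = 1134^16 · 1134^8 · 1134^2 ≡ 1503 · 795 · 544 ≡ 1040 (mod 1523).
So s = 1040; s⁻¹ ≡ 1132 (mod 1523).
m = c₂ · s⁻¹ mod 1523 = 1267 · 1132 mod 1523 = 1101.

1101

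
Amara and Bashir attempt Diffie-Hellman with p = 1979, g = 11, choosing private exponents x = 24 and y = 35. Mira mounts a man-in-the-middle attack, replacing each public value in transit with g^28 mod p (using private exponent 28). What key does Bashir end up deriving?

Bashir receives Mira's public value M = 11^28 mod 1979 instead of the honest one.
11^1 ≡ 11 (mod 1979)
11^2 = (11^1)^2 ≡ 11^2 = 121 ≡ 121 (mod 1979)
11^4 = (11^2)^2 ≡ 121^2 = 14641 ≡ 788 (mod 1979)
11^8 = (11^4)^2 ≡ 788^2 = 620944 ≡ 1517 (mod 1979)
11^16 = (11^8)^2 ≡ 1517^2 = 2301289 ≡ 1691 (mod 1979)
11^28 = 11^16 · 11^8 · 11^4 ≡ 1691 · 1517 · 788 ≡ 708 (mod 1979).
So M = 708. Bashir computes K = M^35 mod 1979.
708^1 ≡ 708 (mod 1979)
708^2 = (708^1)^2 ≡ 708^2 = 501264 ≡ 577 (mod 1979)
708^4 = (708^2)^2 ≡ 577^2 = 332929 ≡ 457 (mod 1979)
708^8 = (708^4)^2 ≡ 457^2 = 208849 ≡ 1054 (mod 1979)
708^16 = (708^8)^2 ≡ 1054^2 = 1110916 ≡ 697 (mod 1979)
708^32 = (708^16)^2 ≡ 697^2 = 485809 ≡ 954 (mod 1979)
708^35 = 708^32 · 708^2 · 708^1 ≡ 954 · 577 · 708 ≡ 1773 (mod 1979).

1773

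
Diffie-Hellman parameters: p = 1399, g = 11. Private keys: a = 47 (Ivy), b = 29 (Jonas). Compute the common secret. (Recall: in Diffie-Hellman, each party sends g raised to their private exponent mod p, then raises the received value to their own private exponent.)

Jonas sends B = g^b mod p = 11^29 mod 1399.
11^1 ≡ 11 (mod 1399)
11^2 = (11^1)^2 ≡ 11^2 = 121 ≡ 121 (mod 1399)
11^4 = (11^2)^2 ≡ 121^2 = 14641 ≡ 651 (mod 1399)
11^8 = (11^4)^2 ≡ 651^2 = 423801 ≡ 1303 (mod 1399)
11^16 = (11^8)^2 ≡ 1303^2 = 1697809 ≡ 822 (mod 1399)
11^29 = 11^16 · 11^8 · 11^4 · 11^1 ≡ 822 · 1303 · 651 · 11 ≡ 844 (mod 1399).
So B = 844. Ivy then computes K = B^a mod p = 844^47 mod 1399.
844^1 ≡ 844 (mod 1399)
844^2 = (844^1)^2 ≡ 844^2 = 712336 ≡ 245 (mod 1399)
844^4 = (844^2)^2 ≡ 245^2 = 60025 ≡ 1267 (mod 1399)
844^8 = (844^4)^2 ≡ 1267^2 = 1605289 ≡ 636 (mod 1399)
844^16 = (844^8)^2 ≡ 636^2 = 404496 ≡ 185 (mod 1399)
844^32 = (844^16)^2 ≡ 185^2 = 34225 ≡ 649 (mod 1399)
844^47 = 844^32 · 844^8 · 844^4 · 844^2 · 844^1 ≡ 649 · 636 · 1267 · 245 · 844 ≡ 250 (mod 1399).

250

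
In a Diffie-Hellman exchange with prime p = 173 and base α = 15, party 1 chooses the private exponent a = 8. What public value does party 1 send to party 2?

Public value = 15^8 mod 173.
15^1 ≡ 15 (mod 173)
15^2 = (15^1)^2 ≡ 15^2 = 225 ≡ 52 (mod 173)
15^4 = (15^2)^2 ≡ 52^2 = 2704 ≡ 109 (mod 173)
15^8 = (15^4)^2 ≡ 109^2 = 11881 ≡ 117 (mod 173)

117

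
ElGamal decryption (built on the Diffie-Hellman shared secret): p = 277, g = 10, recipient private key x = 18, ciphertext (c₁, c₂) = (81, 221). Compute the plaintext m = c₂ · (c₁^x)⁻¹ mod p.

Shared mask s = c₁^x mod p = 81^18 mod 277.
81^1 ≡ 81 (mod 277)
81^2 = (81^1)^2 ≡ 81^2 = 6561 ≡ 190 (mod 277)
81^4 = (81^2)^2 ≡ 190^2 = 36100 ≡ 90 (mod 277)
81^8 = (81^4)^2 ≡ 90^2 = 8100 ≡ 67 (mod 277)
81^16 = (81^8)^2 ≡ 67^2 = 4489 ≡ 57 (mod 277)
81^18 = 81^16 · 81^2 ≡ 57 · 190 ≡ 27 (mod 277).
So s = 27; s⁻¹ ≡ 236 (mod 277).
m = c₂ · s⁻¹ mod 277 = 221 · 236 mod 277 = 80.

80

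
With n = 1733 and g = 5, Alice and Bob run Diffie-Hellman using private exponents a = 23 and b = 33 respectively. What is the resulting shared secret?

620

Alice sends A = g^a mod n = 5^23 mod 1733.
5^1 ≡ 5 (mod 1733)
5^2 = (5^1)^2 ≡ 5^2 = 25 ≡ 25 (mod 1733)
5^4 = (5^2)^2 ≡ 25^2 = 625 ≡ 625 (mod 1733)
5^8 = (5^4)^2 ≡ 625^2 = 390625 ≡ 700 (mod 1733)
5^16 = (5^8)^2 ≡ 700^2 = 490000 ≡ 1294 (mod 1733)
5^23 = 5^16 · 5^4 · 5^2 · 5^1 ≡ 1294 · 625 · 25 · 5 ≡ 928 (mod 1733).
So A = 928. Bob then computes K = A^b mod n = 928^33 mod 1733.
928^1 ≡ 928 (mod 1733)
928^2 = (928^1)^2 ≡ 928^2 = 861184 ≡ 1616 (mod 1733)
928^4 = (928^2)^2 ≡ 1616^2 = 2611456 ≡ 1558 (mod 1733)
928^8 = (928^4)^2 ≡ 1558^2 = 2427364 ≡ 1164 (mod 1733)
928^16 = (928^8)^2 ≡ 1164^2 = 1354896 ≡ 1423 (mod 1733)
928^32 = (928^16)^2 ≡ 1423^2 = 2024929 ≡ 785 (mod 1733)
928^33 = 928^32 · 928^1 ≡ 785 · 928 ≡ 620 (mod 1733).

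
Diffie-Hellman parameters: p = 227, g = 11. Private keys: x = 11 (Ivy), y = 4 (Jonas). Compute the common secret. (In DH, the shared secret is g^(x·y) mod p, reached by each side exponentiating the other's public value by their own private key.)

Jonas sends B = g^y mod p = 11^4 mod 227.
11^1 ≡ 11 (mod 227)
11^2 = (11^1)^2 ≡ 11^2 = 121 ≡ 121 (mod 227)
11^4 = (11^2)^2 ≡ 121^2 = 14641 ≡ 113 (mod 227)
So B = 113. Ivy then computes K = B^x mod p = 113^11 mod 227.
113^1 ≡ 113 (mod 227)
113^2 = (113^1)^2 ≡ 113^2 = 12769 ≡ 57 (mod 227)
113^4 = (113^2)^2 ≡ 57^2 = 3249 ≡ 71 (mod 227)
113^8 = (113^4)^2 ≡ 71^2 = 5041 ≡ 47 (mod 227)
113^11 = 113^8 · 113^2 · 113^1 ≡ 47 · 57 · 113 ≡ 136 (mod 227).

136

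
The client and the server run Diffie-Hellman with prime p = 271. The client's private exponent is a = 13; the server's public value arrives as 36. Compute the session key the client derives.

Shared key K = 36^13 mod 271.
36^1 ≡ 36 (mod 271)
36^2 = (36^1)^2 ≡ 36^2 = 1296 ≡ 212 (mod 271)
36^4 = (36^2)^2 ≡ 212^2 = 44944 ≡ 229 (mod 271)
36^8 = (36^4)^2 ≡ 229^2 = 52441 ≡ 138 (mod 271)
36^13 = 36^8 · 36^4 · 36^1 ≡ 138 · 229 · 36 ≡ 14 (mod 271).

14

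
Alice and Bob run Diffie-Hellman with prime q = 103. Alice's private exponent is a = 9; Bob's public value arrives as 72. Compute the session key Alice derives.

81

Shared key K = 72^9 mod 103.
72^1 ≡ 72 (mod 103)
72^2 = (72^1)^2 ≡ 72^2 = 5184 ≡ 34 (mod 103)
72^4 = (72^2)^2 ≡ 34^2 = 1156 ≡ 23 (mod 103)
72^8 = (72^4)^2 ≡ 23^2 = 529 ≡ 14 (mod 103)
72^9 = 72^8 · 72^1 ≡ 14 · 72 ≡ 81 (mod 103).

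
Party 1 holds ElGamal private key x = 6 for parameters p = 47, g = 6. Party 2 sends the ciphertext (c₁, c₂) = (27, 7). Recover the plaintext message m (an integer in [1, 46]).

Shared mask s = c₁^x mod p = 27^6 mod 47.
27^1 ≡ 27 (mod 47)
27^2 = (27^1)^2 ≡ 27^2 = 729 ≡ 24 (mod 47)
27^4 = (27^2)^2 ≡ 24^2 = 576 ≡ 12 (mod 47)
27^6 = 27^4 · 27^2 ≡ 12 · 24 ≡ 6 (mod 47).
So s = 6; s⁻¹ ≡ 8 (mod 47).
m = c₂ · s⁻¹ mod 47 = 7 · 8 mod 47 = 9.

9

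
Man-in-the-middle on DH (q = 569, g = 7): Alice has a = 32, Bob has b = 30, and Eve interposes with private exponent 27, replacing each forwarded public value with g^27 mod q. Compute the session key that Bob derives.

513

Bob receives Eve's public value M = 7^27 mod 569 instead of the honest one.
7^1 ≡ 7 (mod 569)
7^2 = (7^1)^2 ≡ 7^2 = 49 ≡ 49 (mod 569)
7^4 = (7^2)^2 ≡ 49^2 = 2401 ≡ 125 (mod 569)
7^8 = (7^4)^2 ≡ 125^2 = 15625 ≡ 262 (mod 569)
7^16 = (7^8)^2 ≡ 262^2 = 68644 ≡ 364 (mod 569)
7^27 = 7^16 · 7^8 · 7^2 · 7^1 ≡ 364 · 262 · 49 · 7 ≡ 552 (mod 569).
So M = 552. Bob computes K = M^30 mod 569.
552^1 ≡ 552 (mod 569)
552^2 = (552^1)^2 ≡ 552^2 = 304704 ≡ 289 (mod 569)
552^4 = (552^2)^2 ≡ 289^2 = 83521 ≡ 447 (mod 569)
552^8 = (552^4)^2 ≡ 447^2 = 199809 ≡ 90 (mod 569)
552^16 = (552^8)^2 ≡ 90^2 = 8100 ≡ 134 (mod 569)
552^30 = 552^16 · 552^8 · 552^4 · 552^2 ≡ 134 · 90 · 447 · 289 ≡ 513 (mod 569).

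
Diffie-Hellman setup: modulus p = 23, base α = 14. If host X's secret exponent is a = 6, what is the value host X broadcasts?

3

Public value = 14^6 (mod 23).
14^1 ≡ 14 (mod 23)
14^2 = (14^1)^2 ≡ 14^2 = 196 ≡ 12 (mod 23)
14^4 = (14^2)^2 ≡ 12^2 = 144 ≡ 6 (mod 23)
14^6 = 14^4 · 14^2 ≡ 6 · 12 ≡ 3 (mod 23).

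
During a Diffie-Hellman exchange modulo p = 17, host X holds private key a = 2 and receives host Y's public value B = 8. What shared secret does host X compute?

13

Shared key K = 8^2 mod 17.
8^1 ≡ 8 (mod 17)
8^2 = (8^1)^2 ≡ 8^2 = 64 ≡ 13 (mod 17)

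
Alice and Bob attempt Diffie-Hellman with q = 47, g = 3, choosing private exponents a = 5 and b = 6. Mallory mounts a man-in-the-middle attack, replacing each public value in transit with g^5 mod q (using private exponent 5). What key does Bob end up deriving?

Bob receives Mallory's public value M = 3^5 mod 47 instead of the honest one.
3^1 ≡ 3 (mod 47)
3^2 = (3^1)^2 ≡ 3^2 = 9 ≡ 9 (mod 47)
3^4 = (3^2)^2 ≡ 9^2 = 81 ≡ 34 (mod 47)
3^5 = 3^4 · 3^1 ≡ 34 · 3 ≡ 8 (mod 47).
So M = 8. Bob computes K = M^6 mod 47.
8^1 ≡ 8 (mod 47)
8^2 = (8^1)^2 ≡ 8^2 = 64 ≡ 17 (mod 47)
8^4 = (8^2)^2 ≡ 17^2 = 289 ≡ 7 (mod 47)
8^6 = 8^4 · 8^2 ≡ 7 · 17 ≡ 25 (mod 47).

25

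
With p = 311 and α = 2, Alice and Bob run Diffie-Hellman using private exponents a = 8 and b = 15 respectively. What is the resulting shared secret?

169

Bob sends B = α^b mod p = 2^15 mod 311.
2^1 ≡ 2 (mod 311)
2^2 = (2^1)^2 ≡ 2^2 = 4 ≡ 4 (mod 311)
2^4 = (2^2)^2 ≡ 4^2 = 16 ≡ 16 (mod 311)
2^8 = (2^4)^2 ≡ 16^2 = 256 ≡ 256 (mod 311)
2^15 = 2^8 · 2^4 · 2^2 · 2^1 ≡ 256 · 16 · 4 · 2 ≡ 113 (mod 311).
So B = 113. Alice then computes K = B^a mod p = 113^8 mod 311.
113^1 ≡ 113 (mod 311)
113^2 = (113^1)^2 ≡ 113^2 = 12769 ≡ 18 (mod 311)
113^4 = (113^2)^2 ≡ 18^2 = 324 ≡ 13 (mod 311)
113^8 = (113^4)^2 ≡ 13^2 = 169 ≡ 169 (mod 311)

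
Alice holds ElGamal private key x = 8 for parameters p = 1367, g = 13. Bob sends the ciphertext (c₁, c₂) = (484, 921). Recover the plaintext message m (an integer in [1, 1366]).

1256

Shared mask s = c₁^x mod p = 484^8 mod 1367.
484^1 ≡ 484 (mod 1367)
484^2 = (484^1)^2 ≡ 484^2 = 234256 ≡ 499 (mod 1367)
484^4 = (484^2)^2 ≡ 499^2 = 249001 ≡ 207 (mod 1367)
484^8 = (484^4)^2 ≡ 207^2 = 42849 ≡ 472 (mod 1367)
So s = 472; s⁻¹ ≡ 837 (mod 1367).
m = c₂ · s⁻¹ mod 1367 = 921 · 837 mod 1367 = 1256.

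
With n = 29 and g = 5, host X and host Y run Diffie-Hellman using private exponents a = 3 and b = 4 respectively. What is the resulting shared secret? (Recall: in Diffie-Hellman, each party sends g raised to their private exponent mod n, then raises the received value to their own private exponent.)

7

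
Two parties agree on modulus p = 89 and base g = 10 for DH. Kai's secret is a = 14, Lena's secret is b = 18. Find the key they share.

39

Lena sends B = g^b mod p = 10^18 mod 89.
10^1 ≡ 10 (mod 89)
10^2 = (10^1)^2 ≡ 10^2 = 100 ≡ 11 (mod 89)
10^4 = (10^2)^2 ≡ 11^2 = 121 ≡ 32 (mod 89)
10^8 = (10^4)^2 ≡ 32^2 = 1024 ≡ 45 (mod 89)
10^16 = (10^8)^2 ≡ 45^2 = 2025 ≡ 67 (mod 89)
10^18 = 10^16 · 10^2 ≡ 67 · 11 ≡ 25 (mod 89).
So B = 25. Kai then computes K = B^a mod p = 25^14 mod 89.
25^1 ≡ 25 (mod 89)
25^2 = (25^1)^2 ≡ 25^2 = 625 ≡ 2 (mod 89)
25^4 = (25^2)^2 ≡ 2^2 = 4 ≡ 4 (mod 89)
25^8 = (25^4)^2 ≡ 4^2 = 16 ≡ 16 (mod 89)
25^14 = 25^8 · 25^4 · 25^2 ≡ 16 · 4 · 2 ≡ 39 (mod 89).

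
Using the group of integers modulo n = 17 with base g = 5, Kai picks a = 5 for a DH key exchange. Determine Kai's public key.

14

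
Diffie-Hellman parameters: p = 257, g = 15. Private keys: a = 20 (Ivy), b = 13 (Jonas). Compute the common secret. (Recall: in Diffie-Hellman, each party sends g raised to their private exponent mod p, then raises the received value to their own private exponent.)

253

Jonas sends B = g^b mod p = 15^13 mod 257.
15^1 ≡ 15 (mod 257)
15^2 = (15^1)^2 ≡ 15^2 = 225 ≡ 225 (mod 257)
15^4 = (15^2)^2 ≡ 225^2 = 50625 ≡ 253 (mod 257)
15^8 = (15^4)^2 ≡ 253^2 = 64009 ≡ 16 (mod 257)
15^13 = 15^8 · 15^4 · 15^1 ≡ 16 · 253 · 15 ≡ 68 (mod 257).
So B = 68. Ivy then computes K = B^a mod p = 68^20 mod 257.
68^1 ≡ 68 (mod 257)
68^2 = (68^1)^2 ≡ 68^2 = 4624 ≡ 255 (mod 257)
68^4 = (68^2)^2 ≡ 255^2 = 65025 ≡ 4 (mod 257)
68^8 = (68^4)^2 ≡ 4^2 = 16 ≡ 16 (mod 257)
68^16 = (68^8)^2 ≡ 16^2 = 256 ≡ 256 (mod 257)
68^20 = 68^16 · 68^4 ≡ 256 · 4 ≡ 253 (mod 257).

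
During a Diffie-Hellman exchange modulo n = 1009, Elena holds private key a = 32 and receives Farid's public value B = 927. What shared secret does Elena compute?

Shared key K = 927^32 mod 1009.
927^1 ≡ 927 (mod 1009)
927^2 = (927^1)^2 ≡ 927^2 = 859329 ≡ 670 (mod 1009)
927^4 = (927^2)^2 ≡ 670^2 = 448900 ≡ 904 (mod 1009)
927^8 = (927^4)^2 ≡ 904^2 = 817216 ≡ 935 (mod 1009)
927^16 = (927^8)^2 ≡ 935^2 = 874225 ≡ 431 (mod 1009)
927^32 = (927^16)^2 ≡ 431^2 = 185761 ≡ 105 (mod 1009)

105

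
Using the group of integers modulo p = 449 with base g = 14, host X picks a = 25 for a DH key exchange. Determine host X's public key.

Public value = 14^{25} \pmod{449}.
14^1 ≡ 14 (mod 449)
14^2 = (14^1)^2 ≡ 14^2 = 196 ≡ 196 (mod 449)
14^4 = (14^2)^2 ≡ 196^2 = 38416 ≡ 251 (mod 449)
14^8 = (14^4)^2 ≡ 251^2 = 63001 ≡ 141 (mod 449)
14^16 = (14^8)^2 ≡ 141^2 = 19881 ≡ 125 (mod 449)
14^25 = 14^16 · 14^8 · 14^1 ≡ 125 · 141 · 14 ≡ 249 (mod 449).

249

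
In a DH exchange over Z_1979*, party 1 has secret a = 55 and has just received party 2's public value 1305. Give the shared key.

370

Shared key K = 1305^55 mod 1979.
1305^1 ≡ 1305 (mod 1979)
1305^2 = (1305^1)^2 ≡ 1305^2 = 1703025 ≡ 1085 (mod 1979)
1305^4 = (1305^2)^2 ≡ 1085^2 = 1177225 ≡ 1699 (mod 1979)
1305^8 = (1305^4)^2 ≡ 1699^2 = 2886601 ≡ 1219 (mod 1979)
1305^16 = (1305^8)^2 ≡ 1219^2 = 1485961 ≡ 1711 (mod 1979)
1305^32 = (1305^16)^2 ≡ 1711^2 = 2927521 ≡ 580 (mod 1979)
1305^55 = 1305^32 · 1305^16 · 1305^4 · 1305^2 · 1305^1 ≡ 580 · 1711 · 1699 · 1085 · 1305 ≡ 370 (mod 1979).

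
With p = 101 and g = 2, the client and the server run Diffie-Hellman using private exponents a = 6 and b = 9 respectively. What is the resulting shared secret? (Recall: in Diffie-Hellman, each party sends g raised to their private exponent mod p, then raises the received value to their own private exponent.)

The server sends B = g^b mod p = 2^9 mod 101.
2^1 ≡ 2 (mod 101)
2^2 = (2^1)^2 ≡ 2^2 = 4 ≡ 4 (mod 101)
2^4 = (2^2)^2 ≡ 4^2 = 16 ≡ 16 (mod 101)
2^8 = (2^4)^2 ≡ 16^2 = 256 ≡ 54 (mod 101)
2^9 = 2^8 · 2^1 ≡ 54 · 2 ≡ 7 (mod 101).
So B = 7. The client then computes K = B^a mod p = 7^6 mod 101.
7^1 ≡ 7 (mod 101)
7^2 = (7^1)^2 ≡ 7^2 = 49 ≡ 49 (mod 101)
7^4 = (7^2)^2 ≡ 49^2 = 2401 ≡ 78 (mod 101)
7^6 = 7^4 · 7^2 ≡ 78 · 49 ≡ 85 (mod 101).

85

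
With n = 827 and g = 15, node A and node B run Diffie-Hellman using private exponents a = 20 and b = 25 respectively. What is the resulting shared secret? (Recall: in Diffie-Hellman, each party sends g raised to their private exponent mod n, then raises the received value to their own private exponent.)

560

Node B sends B = g^b mod n = 15^25 mod 827.
15^1 ≡ 15 (mod 827)
15^2 = (15^1)^2 ≡ 15^2 = 225 ≡ 225 (mod 827)
15^4 = (15^2)^2 ≡ 225^2 = 50625 ≡ 178 (mod 827)
15^8 = (15^4)^2 ≡ 178^2 = 31684 ≡ 258 (mod 827)
15^16 = (15^8)^2 ≡ 258^2 = 66564 ≡ 404 (mod 827)
15^25 = 15^16 · 15^8 · 15^1 ≡ 404 · 258 · 15 ≡ 450 (mod 827).
So B = 450. Node A then computes K = B^a mod n = 450^20 mod 827.
450^1 ≡ 450 (mod 827)
450^2 = (450^1)^2 ≡ 450^2 = 202500 ≡ 712 (mod 827)
450^4 = (450^2)^2 ≡ 712^2 = 506944 ≡ 820 (mod 827)
450^8 = (450^4)^2 ≡ 820^2 = 672400 ≡ 49 (mod 827)
450^16 = (450^8)^2 ≡ 49^2 = 2401 ≡ 747 (mod 827)
450^20 = 450^16 · 450^4 ≡ 747 · 820 ≡ 560 (mod 827).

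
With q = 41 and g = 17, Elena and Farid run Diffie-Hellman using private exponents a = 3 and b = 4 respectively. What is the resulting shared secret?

23

Farid sends B = g^b mod q = 17^4 mod 41.
17^1 ≡ 17 (mod 41)
17^2 = (17^1)^2 ≡ 17^2 = 289 ≡ 2 (mod 41)
17^4 = (17^2)^2 ≡ 2^2 = 4 ≡ 4 (mod 41)
So B = 4. Elena then computes K = B^a mod q = 4^3 mod 41.
4^1 ≡ 4 (mod 41)
4^2 = (4^1)^2 ≡ 4^2 = 16 ≡ 16 (mod 41)
4^3 = 4^2 · 4^1 ≡ 16 · 4 ≡ 23 (mod 41).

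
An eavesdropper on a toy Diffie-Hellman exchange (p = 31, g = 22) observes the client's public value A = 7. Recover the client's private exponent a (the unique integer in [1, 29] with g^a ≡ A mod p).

Try successive powers of 22 modulo 31:
22^1 ≡ 22
22^2 ≡ 19
22^3 ≡ 15
22^4 ≡ 20
22^5 ≡ 6
22^6 ≡ 8
22^7 ≡ 21
22^8 ≡ 28
22^9 ≡ 27
22^10 ≡ 5
22^11 ≡ 17
22^12 ≡ 2
22^13 ≡ 13
22^14 ≡ 7
Found: a = 14.

14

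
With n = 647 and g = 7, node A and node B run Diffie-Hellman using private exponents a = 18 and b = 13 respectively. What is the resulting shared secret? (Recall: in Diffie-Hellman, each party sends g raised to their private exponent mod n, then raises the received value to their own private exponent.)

258

Node A sends A = g^a mod n = 7^18 mod 647.
7^1 ≡ 7 (mod 647)
7^2 = (7^1)^2 ≡ 7^2 = 49 ≡ 49 (mod 647)
7^4 = (7^2)^2 ≡ 49^2 = 2401 ≡ 460 (mod 647)
7^8 = (7^4)^2 ≡ 460^2 = 211600 ≡ 31 (mod 647)
7^16 = (7^8)^2 ≡ 31^2 = 961 ≡ 314 (mod 647)
7^18 = 7^16 · 7^2 ≡ 314 · 49 ≡ 505 (mod 647).
So A = 505. Node B then computes K = A^b mod n = 505^13 mod 647.
505^1 ≡ 505 (mod 647)
505^2 = (505^1)^2 ≡ 505^2 = 255025 ≡ 107 (mod 647)
505^4 = (505^2)^2 ≡ 107^2 = 11449 ≡ 450 (mod 647)
505^8 = (505^4)^2 ≡ 450^2 = 202500 ≡ 636 (mod 647)
505^13 = 505^8 · 505^4 · 505^1 ≡ 636 · 450 · 505 ≡ 258 (mod 647).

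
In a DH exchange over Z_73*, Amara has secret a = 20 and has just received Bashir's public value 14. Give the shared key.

36

Shared key K = 14^20 mod 73.
14^1 ≡ 14 (mod 73)
14^2 = (14^1)^2 ≡ 14^2 = 196 ≡ 50 (mod 73)
14^4 = (14^2)^2 ≡ 50^2 = 2500 ≡ 18 (mod 73)
14^8 = (14^4)^2 ≡ 18^2 = 324 ≡ 32 (mod 73)
14^16 = (14^8)^2 ≡ 32^2 = 1024 ≡ 2 (mod 73)
14^20 = 14^16 · 14^4 ≡ 2 · 18 ≡ 36 (mod 73).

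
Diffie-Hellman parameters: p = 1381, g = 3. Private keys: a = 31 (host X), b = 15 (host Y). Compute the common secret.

400

Host X sends A = g^a mod p = 3^31 mod 1381.
3^1 ≡ 3 (mod 1381)
3^2 = (3^1)^2 ≡ 3^2 = 9 ≡ 9 (mod 1381)
3^4 = (3^2)^2 ≡ 9^2 = 81 ≡ 81 (mod 1381)
3^8 = (3^4)^2 ≡ 81^2 = 6561 ≡ 1037 (mod 1381)
3^16 = (3^8)^2 ≡ 1037^2 = 1075369 ≡ 951 (mod 1381)
3^31 = 3^16 · 3^8 · 3^4 · 3^2 · 3^1 ≡ 951 · 1037 · 81 · 9 · 3 ≡ 409 (mod 1381).
So A = 409. Host Y then computes K = A^b mod p = 409^15 mod 1381.
409^1 ≡ 409 (mod 1381)
409^2 = (409^1)^2 ≡ 409^2 = 167281 ≡ 180 (mod 1381)
409^4 = (409^2)^2 ≡ 180^2 = 32400 ≡ 637 (mod 1381)
409^8 = (409^4)^2 ≡ 637^2 = 405769 ≡ 1136 (mod 1381)
409^15 = 409^8 · 409^4 · 409^2 · 409^1 ≡ 1136 · 637 · 180 · 409 ≡ 400 (mod 1381).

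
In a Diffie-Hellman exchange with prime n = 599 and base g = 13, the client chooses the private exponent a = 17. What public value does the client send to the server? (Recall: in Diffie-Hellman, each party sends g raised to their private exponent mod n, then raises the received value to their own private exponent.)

Public value = 13^17 (mod 599).
13^1 ≡ 13 (mod 599)
13^2 = (13^1)^2 ≡ 13^2 = 169 ≡ 169 (mod 599)
13^4 = (13^2)^2 ≡ 169^2 = 28561 ≡ 408 (mod 599)
13^8 = (13^4)^2 ≡ 408^2 = 166464 ≡ 541 (mod 599)
13^16 = (13^8)^2 ≡ 541^2 = 292681 ≡ 369 (mod 599)
13^17 = 13^16 · 13^1 ≡ 369 · 13 ≡ 5 (mod 599).

5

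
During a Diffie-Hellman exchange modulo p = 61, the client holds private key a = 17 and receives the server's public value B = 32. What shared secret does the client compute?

40

Shared key K = 32^17 mod 61.
32^1 ≡ 32 (mod 61)
32^2 = (32^1)^2 ≡ 32^2 = 1024 ≡ 48 (mod 61)
32^4 = (32^2)^2 ≡ 48^2 = 2304 ≡ 47 (mod 61)
32^8 = (32^4)^2 ≡ 47^2 = 2209 ≡ 13 (mod 61)
32^16 = (32^8)^2 ≡ 13^2 = 169 ≡ 47 (mod 61)
32^17 = 32^16 · 32^1 ≡ 47 · 32 ≡ 40 (mod 61).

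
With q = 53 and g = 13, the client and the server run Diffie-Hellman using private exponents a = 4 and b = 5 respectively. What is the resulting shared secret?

The client sends A = g^a mod q = 13^4 mod 53.
13^1 ≡ 13 (mod 53)
13^2 = (13^1)^2 ≡ 13^2 = 169 ≡ 10 (mod 53)
13^4 = (13^2)^2 ≡ 10^2 = 100 ≡ 47 (mod 53)
So A = 47. The server then computes K = A^b mod q = 47^5 mod 53.
47^1 ≡ 47 (mod 53)
47^2 = (47^1)^2 ≡ 47^2 = 2209 ≡ 36 (mod 53)
47^4 = (47^2)^2 ≡ 36^2 = 1296 ≡ 24 (mod 53)
47^5 = 47^4 · 47^1 ≡ 24 · 47 ≡ 15 (mod 53).

15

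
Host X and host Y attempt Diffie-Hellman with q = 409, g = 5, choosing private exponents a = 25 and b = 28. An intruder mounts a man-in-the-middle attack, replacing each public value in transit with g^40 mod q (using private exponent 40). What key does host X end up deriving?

36

Host X receives an intruder's public value M = 5^40 mod 409 instead of the honest one.
5^1 ≡ 5 (mod 409)
5^2 = (5^1)^2 ≡ 5^2 = 25 ≡ 25 (mod 409)
5^4 = (5^2)^2 ≡ 25^2 = 625 ≡ 216 (mod 409)
5^8 = (5^4)^2 ≡ 216^2 = 46656 ≡ 30 (mod 409)
5^16 = (5^8)^2 ≡ 30^2 = 900 ≡ 82 (mod 409)
5^32 = (5^16)^2 ≡ 82^2 = 6724 ≡ 180 (mod 409)
5^40 = 5^32 · 5^8 ≡ 180 · 30 ≡ 83 (mod 409).
So M = 83. Host X computes K = M^25 mod 409.
83^1 ≡ 83 (mod 409)
83^2 = (83^1)^2 ≡ 83^2 = 6889 ≡ 345 (mod 409)
83^4 = (83^2)^2 ≡ 345^2 = 119025 ≡ 6 (mod 409)
83^8 = (83^4)^2 ≡ 6^2 = 36 ≡ 36 (mod 409)
83^16 = (83^8)^2 ≡ 36^2 = 1296 ≡ 69 (mod 409)
83^25 = 83^16 · 83^8 · 83^1 ≡ 69 · 36 · 83 ≡ 36 (mod 409).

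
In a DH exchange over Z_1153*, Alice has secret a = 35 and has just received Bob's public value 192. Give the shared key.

1020

Shared key K = 192^35 mod 1153.
192^1 ≡ 192 (mod 1153)
192^2 = (192^1)^2 ≡ 192^2 = 36864 ≡ 1121 (mod 1153)
192^4 = (192^2)^2 ≡ 1121^2 = 1256641 ≡ 1024 (mod 1153)
192^8 = (192^4)^2 ≡ 1024^2 = 1048576 ≡ 499 (mod 1153)
192^16 = (192^8)^2 ≡ 499^2 = 249001 ≡ 1106 (mod 1153)
192^32 = (192^16)^2 ≡ 1106^2 = 1223236 ≡ 1056 (mod 1153)
192^35 = 192^32 · 192^2 · 192^1 ≡ 1056 · 1121 · 192 ≡ 1020 (mod 1153).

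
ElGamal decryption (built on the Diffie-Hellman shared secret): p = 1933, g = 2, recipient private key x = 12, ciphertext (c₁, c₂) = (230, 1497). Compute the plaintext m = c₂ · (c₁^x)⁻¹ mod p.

608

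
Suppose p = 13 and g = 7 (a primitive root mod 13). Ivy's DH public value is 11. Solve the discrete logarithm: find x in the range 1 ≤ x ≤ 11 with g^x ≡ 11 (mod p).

Try successive powers of 7 modulo 13:
7^1 ≡ 7
7^2 ≡ 10
7^3 ≡ 5
7^4 ≡ 9
7^5 ≡ 11
Found: x = 5.

5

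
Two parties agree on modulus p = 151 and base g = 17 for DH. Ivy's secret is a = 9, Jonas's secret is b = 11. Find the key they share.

Jonas sends B = g^b mod p = 17^11 mod 151.
17^1 ≡ 17 (mod 151)
17^2 = (17^1)^2 ≡ 17^2 = 289 ≡ 138 (mod 151)
17^4 = (17^2)^2 ≡ 138^2 = 19044 ≡ 18 (mod 151)
17^8 = (17^4)^2 ≡ 18^2 = 324 ≡ 22 (mod 151)
17^11 = 17^8 · 17^2 · 17^1 ≡ 22 · 138 · 17 ≡ 121 (mod 151).
So B = 121. Ivy then computes K = B^a mod p = 121^9 mod 151.
121^1 ≡ 121 (mod 151)
121^2 = (121^1)^2 ≡ 121^2 = 14641 ≡ 145 (mod 151)
121^4 = (121^2)^2 ≡ 145^2 = 21025 ≡ 36 (mod 151)
121^8 = (121^4)^2 ≡ 36^2 = 1296 ≡ 88 (mod 151)
121^9 = 121^8 · 121^1 ≡ 88 · 121 ≡ 78 (mod 151).

78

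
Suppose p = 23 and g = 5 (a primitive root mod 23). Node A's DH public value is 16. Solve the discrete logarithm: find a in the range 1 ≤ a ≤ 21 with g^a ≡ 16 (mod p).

8

Try successive powers of 5 modulo 23:
5^1 ≡ 5
5^2 ≡ 2
5^3 ≡ 10
5^4 ≡ 4
5^5 ≡ 20
5^6 ≡ 8
5^7 ≡ 17
5^8 ≡ 16
Found: a = 8.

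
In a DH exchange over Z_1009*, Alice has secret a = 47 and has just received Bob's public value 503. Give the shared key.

250

Shared key K = 503^47 mod 1009.
503^1 ≡ 503 (mod 1009)
503^2 = (503^1)^2 ≡ 503^2 = 253009 ≡ 759 (mod 1009)
503^4 = (503^2)^2 ≡ 759^2 = 576081 ≡ 951 (mod 1009)
503^8 = (503^4)^2 ≡ 951^2 = 904401 ≡ 337 (mod 1009)
503^16 = (503^8)^2 ≡ 337^2 = 113569 ≡ 561 (mod 1009)
503^32 = (503^16)^2 ≡ 561^2 = 314721 ≡ 922 (mod 1009)
503^47 = 503^32 · 503^8 · 503^4 · 503^2 · 503^1 ≡ 922 · 337 · 951 · 759 · 503 ≡ 250 (mod 1009).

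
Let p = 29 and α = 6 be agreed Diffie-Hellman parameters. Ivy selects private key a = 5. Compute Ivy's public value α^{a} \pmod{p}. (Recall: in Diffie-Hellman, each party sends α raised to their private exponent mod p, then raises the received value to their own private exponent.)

Public value = 6^{5} \pmod{29}.
6^1 ≡ 6 (mod 29)
6^2 = (6^1)^2 ≡ 6^2 = 36 ≡ 7 (mod 29)
6^4 = (6^2)^2 ≡ 7^2 = 49 ≡ 20 (mod 29)
6^5 = 6^4 · 6^1 ≡ 20 · 6 ≡ 4 (mod 29).

4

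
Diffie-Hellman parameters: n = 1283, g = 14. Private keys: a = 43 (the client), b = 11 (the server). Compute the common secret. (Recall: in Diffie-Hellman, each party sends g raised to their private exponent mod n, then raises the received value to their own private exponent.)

471

The client sends A = g^a mod n = 14^43 mod 1283.
14^1 ≡ 14 (mod 1283)
14^2 = (14^1)^2 ≡ 14^2 = 196 ≡ 196 (mod 1283)
14^4 = (14^2)^2 ≡ 196^2 = 38416 ≡ 1209 (mod 1283)
14^8 = (14^4)^2 ≡ 1209^2 = 1461681 ≡ 344 (mod 1283)
14^16 = (14^8)^2 ≡ 344^2 = 118336 ≡ 300 (mod 1283)
14^32 = (14^16)^2 ≡ 300^2 = 90000 ≡ 190 (mod 1283)
14^43 = 14^32 · 14^8 · 14^2 · 14^1 ≡ 190 · 344 · 196 · 14 ≡ 1119 (mod 1283).
So A = 1119. The server then computes K = A^b mod n = 1119^11 mod 1283.
1119^1 ≡ 1119 (mod 1283)
1119^2 = (1119^1)^2 ≡ 1119^2 = 1252161 ≡ 1236 (mod 1283)
1119^4 = (1119^2)^2 ≡ 1236^2 = 1527696 ≡ 926 (mod 1283)
1119^8 = (1119^4)^2 ≡ 926^2 = 857476 ≡ 432 (mod 1283)
1119^11 = 1119^8 · 1119^2 · 1119^1 ≡ 432 · 1236 · 1119 ≡ 471 (mod 1283).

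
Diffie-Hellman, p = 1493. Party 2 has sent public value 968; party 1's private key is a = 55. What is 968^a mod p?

Shared key K = 968^55 mod 1493.
968^1 ≡ 968 (mod 1493)
968^2 = (968^1)^2 ≡ 968^2 = 937024 ≡ 913 (mod 1493)
968^4 = (968^2)^2 ≡ 913^2 = 833569 ≡ 475 (mod 1493)
968^8 = (968^4)^2 ≡ 475^2 = 225625 ≡ 182 (mod 1493)
968^16 = (968^8)^2 ≡ 182^2 = 33124 ≡ 278 (mod 1493)
968^32 = (968^16)^2 ≡ 278^2 = 77284 ≡ 1141 (mod 1493)
968^55 = 968^32 · 968^16 · 968^4 · 968^2 · 968^1 ≡ 1141 · 278 · 475 · 913 · 968 ≡ 739 (mod 1493).

739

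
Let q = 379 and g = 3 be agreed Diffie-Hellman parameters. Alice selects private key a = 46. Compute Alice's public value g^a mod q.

Public value = 3^46 mod 379.
3^1 ≡ 3 (mod 379)
3^2 = (3^1)^2 ≡ 3^2 = 9 ≡ 9 (mod 379)
3^4 = (3^2)^2 ≡ 9^2 = 81 ≡ 81 (mod 379)
3^8 = (3^4)^2 ≡ 81^2 = 6561 ≡ 118 (mod 379)
3^16 = (3^8)^2 ≡ 118^2 = 13924 ≡ 280 (mod 379)
3^32 = (3^16)^2 ≡ 280^2 = 78400 ≡ 326 (mod 379)
3^46 = 3^32 · 3^8 · 3^4 · 3^2 ≡ 326 · 118 · 81 · 9 ≡ 204 (mod 379).

204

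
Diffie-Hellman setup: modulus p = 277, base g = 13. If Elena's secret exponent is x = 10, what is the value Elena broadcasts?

27

Public value = 13^10 (mod 277).
13^1 ≡ 13 (mod 277)
13^2 = (13^1)^2 ≡ 13^2 = 169 ≡ 169 (mod 277)
13^4 = (13^2)^2 ≡ 169^2 = 28561 ≡ 30 (mod 277)
13^8 = (13^4)^2 ≡ 30^2 = 900 ≡ 69 (mod 277)
13^10 = 13^8 · 13^2 ≡ 69 · 169 ≡ 27 (mod 277).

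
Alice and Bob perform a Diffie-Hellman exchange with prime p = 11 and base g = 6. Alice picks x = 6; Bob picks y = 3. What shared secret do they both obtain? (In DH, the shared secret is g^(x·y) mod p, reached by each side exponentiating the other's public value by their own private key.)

4

Bob sends B = g^y mod p = 6^3 mod 11.
6^1 ≡ 6 (mod 11)
6^2 = (6^1)^2 ≡ 6^2 = 36 ≡ 3 (mod 11)
6^3 = 6^2 · 6^1 ≡ 3 · 6 ≡ 7 (mod 11).
So B = 7. Alice then computes K = B^x mod p = 7^6 mod 11.
7^1 ≡ 7 (mod 11)
7^2 = (7^1)^2 ≡ 7^2 = 49 ≡ 5 (mod 11)
7^4 = (7^2)^2 ≡ 5^2 = 25 ≡ 3 (mod 11)
7^6 = 7^4 · 7^2 ≡ 3 · 5 ≡ 4 (mod 11).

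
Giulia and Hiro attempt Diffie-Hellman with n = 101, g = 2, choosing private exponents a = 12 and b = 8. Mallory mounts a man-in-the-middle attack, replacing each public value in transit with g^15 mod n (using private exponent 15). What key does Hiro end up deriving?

Hiro receives Mallory's public value M = 2^15 mod 101 instead of the honest one.
2^1 ≡ 2 (mod 101)
2^2 = (2^1)^2 ≡ 2^2 = 4 ≡ 4 (mod 101)
2^4 = (2^2)^2 ≡ 4^2 = 16 ≡ 16 (mod 101)
2^8 = (2^4)^2 ≡ 16^2 = 256 ≡ 54 (mod 101)
2^15 = 2^8 · 2^4 · 2^2 · 2^1 ≡ 54 · 16 · 4 · 2 ≡ 44 (mod 101).
So M = 44. Hiro computes K = M^8 mod 101.
44^1 ≡ 44 (mod 101)
44^2 = (44^1)^2 ≡ 44^2 = 1936 ≡ 17 (mod 101)
44^4 = (44^2)^2 ≡ 17^2 = 289 ≡ 87 (mod 101)
44^8 = (44^4)^2 ≡ 87^2 = 7569 ≡ 95 (mod 101)

95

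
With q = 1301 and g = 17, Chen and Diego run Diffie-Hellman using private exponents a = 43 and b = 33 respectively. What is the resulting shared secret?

295

Diego sends B = g^b mod q = 17^33 mod 1301.
17^1 ≡ 17 (mod 1301)
17^2 = (17^1)^2 ≡ 17^2 = 289 ≡ 289 (mod 1301)
17^4 = (17^2)^2 ≡ 289^2 = 83521 ≡ 257 (mod 1301)
17^8 = (17^4)^2 ≡ 257^2 = 66049 ≡ 999 (mod 1301)
17^16 = (17^8)^2 ≡ 999^2 = 998001 ≡ 134 (mod 1301)
17^32 = (17^16)^2 ≡ 134^2 = 17956 ≡ 1043 (mod 1301)
17^33 = 17^32 · 17^1 ≡ 1043 · 17 ≡ 818 (mod 1301).
So B = 818. Chen then computes K = B^a mod q = 818^43 mod 1301.
818^1 ≡ 818 (mod 1301)
818^2 = (818^1)^2 ≡ 818^2 = 669124 ≡ 410 (mod 1301)
818^4 = (818^2)^2 ≡ 410^2 = 168100 ≡ 271 (mod 1301)
818^8 = (818^4)^2 ≡ 271^2 = 73441 ≡ 585 (mod 1301)
818^16 = (818^8)^2 ≡ 585^2 = 342225 ≡ 62 (mod 1301)
818^32 = (818^16)^2 ≡ 62^2 = 3844 ≡ 1242 (mod 1301)
818^43 = 818^32 · 818^8 · 818^2 · 818^1 ≡ 1242 · 585 · 410 · 818 ≡ 295 (mod 1301).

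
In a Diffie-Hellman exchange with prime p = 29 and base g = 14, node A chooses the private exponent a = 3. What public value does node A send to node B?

Public value = 14^3 mod 29.
14^1 ≡ 14 (mod 29)
14^2 = (14^1)^2 ≡ 14^2 = 196 ≡ 22 (mod 29)
14^3 = 14^2 · 14^1 ≡ 22 · 14 ≡ 18 (mod 29).

18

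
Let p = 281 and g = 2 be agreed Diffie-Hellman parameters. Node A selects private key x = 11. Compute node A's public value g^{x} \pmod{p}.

81

Public value = 2^{11} \pmod{281}.
2^1 ≡ 2 (mod 281)
2^2 = (2^1)^2 ≡ 2^2 = 4 ≡ 4 (mod 281)
2^4 = (2^2)^2 ≡ 4^2 = 16 ≡ 16 (mod 281)
2^8 = (2^4)^2 ≡ 16^2 = 256 ≡ 256 (mod 281)
2^11 = 2^8 · 2^2 · 2^1 ≡ 256 · 4 · 2 ≡ 81 (mod 281).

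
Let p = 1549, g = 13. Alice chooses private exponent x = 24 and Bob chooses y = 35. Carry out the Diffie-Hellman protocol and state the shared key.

Alice sends A = g^x mod p = 13^24 mod 1549.
13^1 ≡ 13 (mod 1549)
13^2 = (13^1)^2 ≡ 13^2 = 169 ≡ 169 (mod 1549)
13^4 = (13^2)^2 ≡ 169^2 = 28561 ≡ 679 (mod 1549)
13^8 = (13^4)^2 ≡ 679^2 = 461041 ≡ 988 (mod 1549)
13^16 = (13^8)^2 ≡ 988^2 = 976144 ≡ 274 (mod 1549)
13^24 = 13^16 · 13^8 ≡ 274 · 988 ≡ 1186 (mod 1549).
So A = 1186. Bob then computes K = A^y mod p = 1186^35 mod 1549.
1186^1 ≡ 1186 (mod 1549)
1186^2 = (1186^1)^2 ≡ 1186^2 = 1406596 ≡ 104 (mod 1549)
1186^4 = (1186^2)^2 ≡ 104^2 = 10816 ≡ 1522 (mod 1549)
1186^8 = (1186^4)^2 ≡ 1522^2 = 2316484 ≡ 729 (mod 1549)
1186^16 = (1186^8)^2 ≡ 729^2 = 531441 ≡ 134 (mod 1549)
1186^32 = (1186^16)^2 ≡ 134^2 = 17956 ≡ 917 (mod 1549)
1186^35 = 1186^32 · 1186^2 · 1186^1 ≡ 917 · 104 · 1186 ≡ 17 (mod 1549).

17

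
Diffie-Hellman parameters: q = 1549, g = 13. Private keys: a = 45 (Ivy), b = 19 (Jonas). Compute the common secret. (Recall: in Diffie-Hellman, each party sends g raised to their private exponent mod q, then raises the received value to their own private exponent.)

Jonas sends B = g^b mod q = 13^19 mod 1549.
13^1 ≡ 13 (mod 1549)
13^2 = (13^1)^2 ≡ 13^2 = 169 ≡ 169 (mod 1549)
13^4 = (13^2)^2 ≡ 169^2 = 28561 ≡ 679 (mod 1549)
13^8 = (13^4)^2 ≡ 679^2 = 461041 ≡ 988 (mod 1549)
13^16 = (13^8)^2 ≡ 988^2 = 976144 ≡ 274 (mod 1549)
13^19 = 13^16 · 13^2 · 13^1 ≡ 274 · 169 · 13 ≡ 966 (mod 1549).
So B = 966. Ivy then computes K = B^a mod q = 966^45 mod 1549.
966^1 ≡ 966 (mod 1549)
966^2 = (966^1)^2 ≡ 966^2 = 933156 ≡ 658 (mod 1549)
966^4 = (966^2)^2 ≡ 658^2 = 432964 ≡ 793 (mod 1549)
966^8 = (966^4)^2 ≡ 793^2 = 628849 ≡ 1504 (mod 1549)
966^16 = (966^8)^2 ≡ 1504^2 = 2262016 ≡ 476 (mod 1549)
966^32 = (966^16)^2 ≡ 476^2 = 226576 ≡ 422 (mod 1549)
966^45 = 966^32 · 966^8 · 966^4 · 966^1 ≡ 422 · 1504 · 793 · 966 ≡ 120 (mod 1549).

120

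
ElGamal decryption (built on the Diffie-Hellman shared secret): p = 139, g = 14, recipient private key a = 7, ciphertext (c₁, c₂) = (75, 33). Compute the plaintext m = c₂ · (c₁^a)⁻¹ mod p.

64

Shared mask s = c₁^a mod p = 75^7 mod 139.
75^1 ≡ 75 (mod 139)
75^2 = (75^1)^2 ≡ 75^2 = 5625 ≡ 65 (mod 139)
75^4 = (75^2)^2 ≡ 65^2 = 4225 ≡ 55 (mod 139)
75^7 = 75^4 · 75^2 · 75^1 ≡ 55 · 65 · 75 ≡ 133 (mod 139).
So s = 133; s⁻¹ ≡ 23 (mod 139).
m = c₂ · s⁻¹ mod 139 = 33 · 23 mod 139 = 64.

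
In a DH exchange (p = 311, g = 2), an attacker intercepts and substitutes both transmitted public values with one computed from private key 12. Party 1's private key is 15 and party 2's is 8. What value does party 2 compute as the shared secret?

Party 2 receives an attacker's public value M = 2^12 mod 311 instead of the honest one.
2^1 ≡ 2 (mod 311)
2^2 = (2^1)^2 ≡ 2^2 = 4 ≡ 4 (mod 311)
2^4 = (2^2)^2 ≡ 4^2 = 16 ≡ 16 (mod 311)
2^8 = (2^4)^2 ≡ 16^2 = 256 ≡ 256 (mod 311)
2^12 = 2^8 · 2^4 ≡ 256 · 16 ≡ 53 (mod 311).
So M = 53. Party 2 computes K = M^8 mod 311.
53^1 ≡ 53 (mod 311)
53^2 = (53^1)^2 ≡ 53^2 = 2809 ≡ 10 (mod 311)
53^4 = (53^2)^2 ≡ 10^2 = 100 ≡ 100 (mod 311)
53^8 = (53^4)^2 ≡ 100^2 = 10000 ≡ 48 (mod 311)

48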